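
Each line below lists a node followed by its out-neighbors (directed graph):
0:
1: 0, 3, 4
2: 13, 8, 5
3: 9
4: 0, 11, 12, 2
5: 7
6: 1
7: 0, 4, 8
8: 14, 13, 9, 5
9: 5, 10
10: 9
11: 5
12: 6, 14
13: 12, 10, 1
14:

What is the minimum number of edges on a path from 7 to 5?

2

Level 0: 7
Level 1: 0, 4, 8
Level 2: 2, 5, 9, 11, 12, 13, 14
Level 3: 1, 6, 10
Level 4: 3
5 first appears at level 2.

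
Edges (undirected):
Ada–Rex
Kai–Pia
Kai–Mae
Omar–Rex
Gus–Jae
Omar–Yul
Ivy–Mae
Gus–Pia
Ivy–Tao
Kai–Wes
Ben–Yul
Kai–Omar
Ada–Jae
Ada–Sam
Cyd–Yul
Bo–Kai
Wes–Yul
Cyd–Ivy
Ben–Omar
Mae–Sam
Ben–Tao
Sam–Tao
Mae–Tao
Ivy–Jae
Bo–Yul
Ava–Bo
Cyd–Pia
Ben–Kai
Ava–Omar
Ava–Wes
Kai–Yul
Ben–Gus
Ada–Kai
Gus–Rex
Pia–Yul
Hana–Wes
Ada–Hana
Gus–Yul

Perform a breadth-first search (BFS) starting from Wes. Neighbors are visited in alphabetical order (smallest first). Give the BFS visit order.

Wes → Ava → Hana → Kai → Yul → Bo → Omar → Ada → Ben → Mae → Pia → Cyd → Gus → Rex → Jae → Sam → Tao → Ivy

Visit Wes; enqueue Ava, Hana, Kai, Yul → queue [Ava, Hana, Kai, Yul]
Visit Ava; enqueue Bo, Omar → queue [Hana, Kai, Yul, Bo, Omar]
Visit Hana; enqueue Ada → queue [Kai, Yul, Bo, Omar, Ada]
Visit Kai; enqueue Ben, Mae, Pia → queue [Yul, Bo, Omar, Ada, Ben, Mae, Pia]
Visit Yul; enqueue Cyd, Gus → queue [Bo, Omar, Ada, Ben, Mae, Pia, Cyd, Gus]
Visit Bo → queue [Omar, Ada, Ben, Mae, Pia, Cyd, Gus]
Visit Omar; enqueue Rex → queue [Ada, Ben, Mae, Pia, Cyd, Gus, Rex]
Visit Ada; enqueue Jae, Sam → queue [Ben, Mae, Pia, Cyd, Gus, Rex, Jae, Sam]
Visit Ben; enqueue Tao → queue [Mae, Pia, Cyd, Gus, Rex, Jae, Sam, Tao]
Visit Mae; enqueue Ivy → queue [Pia, Cyd, Gus, Rex, Jae, Sam, Tao, Ivy]
Visit Pia → queue [Cyd, Gus, Rex, Jae, Sam, Tao, Ivy]
Visit Cyd → queue [Gus, Rex, Jae, Sam, Tao, Ivy]
Visit Gus → queue [Rex, Jae, Sam, Tao, Ivy]
Visit Rex → queue [Jae, Sam, Tao, Ivy]
Visit Jae → queue [Sam, Tao, Ivy]
Visit Sam → queue [Tao, Ivy]
Visit Tao → queue [Ivy]
Visit Ivy → queue []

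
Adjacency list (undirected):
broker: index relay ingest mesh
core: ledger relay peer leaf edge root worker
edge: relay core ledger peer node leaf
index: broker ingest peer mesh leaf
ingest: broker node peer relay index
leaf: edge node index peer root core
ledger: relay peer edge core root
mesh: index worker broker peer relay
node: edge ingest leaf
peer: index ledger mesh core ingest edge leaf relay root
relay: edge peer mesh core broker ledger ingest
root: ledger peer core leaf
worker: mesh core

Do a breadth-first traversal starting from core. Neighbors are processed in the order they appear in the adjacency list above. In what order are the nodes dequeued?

core → ledger → relay → peer → leaf → edge → root → worker → mesh → broker → ingest → index → node

Visit core; enqueue ledger, relay, peer, leaf, edge, root, worker → queue [ledger, relay, peer, leaf, edge, root, worker]
Visit ledger → queue [relay, peer, leaf, edge, root, worker]
Visit relay; enqueue mesh, broker, ingest → queue [peer, leaf, edge, root, worker, mesh, broker, ingest]
Visit peer; enqueue index → queue [leaf, edge, root, worker, mesh, broker, ingest, index]
Visit leaf; enqueue node → queue [edge, root, worker, mesh, broker, ingest, index, node]
Visit edge → queue [root, worker, mesh, broker, ingest, index, node]
Visit root → queue [worker, mesh, broker, ingest, index, node]
Visit worker → queue [mesh, broker, ingest, index, node]
Visit mesh → queue [broker, ingest, index, node]
Visit broker → queue [ingest, index, node]
Visit ingest → queue [index, node]
Visit index → queue [node]
Visit node → queue []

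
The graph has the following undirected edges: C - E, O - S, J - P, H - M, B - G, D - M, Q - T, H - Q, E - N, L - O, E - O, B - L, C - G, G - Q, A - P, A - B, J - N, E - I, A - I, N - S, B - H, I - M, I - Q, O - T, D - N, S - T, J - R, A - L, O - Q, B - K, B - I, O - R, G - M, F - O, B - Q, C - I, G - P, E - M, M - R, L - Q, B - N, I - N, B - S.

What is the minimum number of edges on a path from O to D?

Level 0: O
Level 1: E, F, L, Q, R, S, T
Level 2: A, B, C, G, H, I, J, M, N
Level 3: D, K, P
D first appears at level 3.

3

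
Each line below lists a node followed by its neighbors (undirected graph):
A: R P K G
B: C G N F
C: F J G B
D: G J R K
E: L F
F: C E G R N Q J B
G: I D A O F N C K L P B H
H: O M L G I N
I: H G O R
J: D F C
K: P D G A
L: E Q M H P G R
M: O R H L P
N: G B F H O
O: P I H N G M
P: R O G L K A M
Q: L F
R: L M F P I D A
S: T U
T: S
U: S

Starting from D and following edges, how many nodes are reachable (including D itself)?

BFS from D visits: D, G, J, R, K, I, A, O, F, N, C, L, P, B, H, M, E, Q
Reachable nodes: 18 of 21 total.

18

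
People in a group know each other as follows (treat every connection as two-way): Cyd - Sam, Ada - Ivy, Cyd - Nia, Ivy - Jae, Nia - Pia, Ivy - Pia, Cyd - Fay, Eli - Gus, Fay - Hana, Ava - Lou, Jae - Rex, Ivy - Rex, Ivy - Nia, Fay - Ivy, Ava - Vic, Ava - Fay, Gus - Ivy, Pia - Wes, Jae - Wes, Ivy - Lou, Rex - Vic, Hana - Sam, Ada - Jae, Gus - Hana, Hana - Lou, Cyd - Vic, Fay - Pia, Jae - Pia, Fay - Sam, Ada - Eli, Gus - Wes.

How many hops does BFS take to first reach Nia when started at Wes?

2

Level 0: Wes
Level 1: Gus, Jae, Pia
Level 2: Ada, Eli, Fay, Hana, Ivy, Nia, Rex
Level 3: Ava, Cyd, Lou, Sam, Vic
Nia first appears at level 2.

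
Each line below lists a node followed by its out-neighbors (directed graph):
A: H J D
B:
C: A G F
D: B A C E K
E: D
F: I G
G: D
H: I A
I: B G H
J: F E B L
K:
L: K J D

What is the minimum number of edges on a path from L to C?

2

Level 0: L
Level 1: D, J, K
Level 2: A, B, C, E, F
Level 3: G, H, I
C first appears at level 2.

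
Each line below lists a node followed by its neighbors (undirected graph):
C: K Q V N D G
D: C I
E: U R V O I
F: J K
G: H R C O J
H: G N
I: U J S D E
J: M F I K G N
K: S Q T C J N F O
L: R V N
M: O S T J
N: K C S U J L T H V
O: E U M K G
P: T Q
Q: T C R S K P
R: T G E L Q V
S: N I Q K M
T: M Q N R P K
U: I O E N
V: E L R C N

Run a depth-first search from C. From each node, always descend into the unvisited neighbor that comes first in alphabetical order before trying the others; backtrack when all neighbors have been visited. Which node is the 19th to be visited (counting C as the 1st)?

Visit C
C → D
D → I
I → E
E → O
O → G
G → H
H → N
N → J
J → F
F → K
K → Q
Q → P
P → T
T → M
M → S
T → R
R → L
L → V
N → U

Visit order: C, D, I, E, O, G, H, N, J, F, K, Q, P, T, M, S, R, L, V, U

V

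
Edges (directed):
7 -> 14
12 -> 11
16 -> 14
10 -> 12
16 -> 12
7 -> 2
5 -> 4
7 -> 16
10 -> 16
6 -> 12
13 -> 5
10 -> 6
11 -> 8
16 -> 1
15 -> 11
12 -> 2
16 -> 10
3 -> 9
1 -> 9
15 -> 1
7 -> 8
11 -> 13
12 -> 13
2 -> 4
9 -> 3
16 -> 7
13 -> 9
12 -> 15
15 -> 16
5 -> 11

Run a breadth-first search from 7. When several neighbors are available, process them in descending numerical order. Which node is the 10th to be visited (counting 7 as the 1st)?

Visit 7; enqueue 16, 14, 8, 2 → queue [16, 14, 8, 2]
Visit 16; enqueue 12, 10, 1 → queue [14, 8, 2, 12, 10, 1]
Visit 14 → queue [8, 2, 12, 10, 1]
Visit 8 → queue [2, 12, 10, 1]
Visit 2; enqueue 4 → queue [12, 10, 1, 4]
Visit 12; enqueue 15, 13, 11 → queue [10, 1, 4, 15, 13, 11]
Visit 10; enqueue 6 → queue [1, 4, 15, 13, 11, 6]
Visit 1; enqueue 9 → queue [4, 15, 13, 11, 6, 9]
Visit 4 → queue [15, 13, 11, 6, 9]
Visit 15 → queue [13, 11, 6, 9]
Visit 13; enqueue 5 → queue [11, 6, 9, 5]
Visit 11 → queue [6, 9, 5]
Visit 6 → queue [9, 5]
Visit 9; enqueue 3 → queue [5, 3]
Visit 5 → queue [3]
Visit 3 → queue []

Visit order: 7, 16, 14, 8, 2, 12, 10, 1, 4, 15, 13, 11, 6, 9, 5, 3

15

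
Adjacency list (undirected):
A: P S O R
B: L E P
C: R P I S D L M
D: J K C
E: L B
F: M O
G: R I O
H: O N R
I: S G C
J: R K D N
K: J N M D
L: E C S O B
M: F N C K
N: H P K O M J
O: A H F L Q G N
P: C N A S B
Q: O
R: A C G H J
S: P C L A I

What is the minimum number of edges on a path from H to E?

Level 0: H
Level 1: N, O, R
Level 2: A, C, F, G, J, K, L, M, P, Q
Level 3: B, D, E, I, S
E first appears at level 3.

3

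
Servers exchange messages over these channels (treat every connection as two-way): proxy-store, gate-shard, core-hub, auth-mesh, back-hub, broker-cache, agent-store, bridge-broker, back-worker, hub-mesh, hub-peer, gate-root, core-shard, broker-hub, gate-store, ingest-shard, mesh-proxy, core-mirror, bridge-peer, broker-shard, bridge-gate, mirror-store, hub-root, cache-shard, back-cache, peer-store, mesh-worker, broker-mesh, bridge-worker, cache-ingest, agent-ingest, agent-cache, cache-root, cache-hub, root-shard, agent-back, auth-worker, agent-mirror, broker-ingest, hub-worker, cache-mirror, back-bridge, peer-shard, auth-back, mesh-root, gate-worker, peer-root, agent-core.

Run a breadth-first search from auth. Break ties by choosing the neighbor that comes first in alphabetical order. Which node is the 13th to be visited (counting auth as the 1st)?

Visit auth; enqueue back, mesh, worker → queue [back, mesh, worker]
Visit back; enqueue agent, bridge, cache, hub → queue [mesh, worker, agent, bridge, cache, hub]
Visit mesh; enqueue broker, proxy, root → queue [worker, agent, bridge, cache, hub, broker, proxy, root]
Visit worker; enqueue gate → queue [agent, bridge, cache, hub, broker, proxy, root, gate]
Visit agent; enqueue core, ingest, mirror, store → queue [bridge, cache, hub, broker, proxy, root, gate, core, ingest, mirror, store]
Visit bridge; enqueue peer → queue [cache, hub, broker, proxy, root, gate, core, ingest, mirror, store, peer]
Visit cache; enqueue shard → queue [hub, broker, proxy, root, gate, core, ingest, mirror, store, peer, shard]
Visit hub → queue [broker, proxy, root, gate, core, ingest, mirror, store, peer, shard]
Visit broker → queue [proxy, root, gate, core, ingest, mirror, store, peer, shard]
Visit proxy → queue [root, gate, core, ingest, mirror, store, peer, shard]
Visit root → queue [gate, core, ingest, mirror, store, peer, shard]
Visit gate → queue [core, ingest, mirror, store, peer, shard]
Visit core → queue [ingest, mirror, store, peer, shard]
Visit ingest → queue [mirror, store, peer, shard]
Visit mirror → queue [store, peer, shard]
Visit store → queue [peer, shard]
Visit peer → queue [shard]
Visit shard → queue []

Visit order: auth, back, mesh, worker, agent, bridge, cache, hub, broker, proxy, root, gate, core, ingest, mirror, store, peer, shard

core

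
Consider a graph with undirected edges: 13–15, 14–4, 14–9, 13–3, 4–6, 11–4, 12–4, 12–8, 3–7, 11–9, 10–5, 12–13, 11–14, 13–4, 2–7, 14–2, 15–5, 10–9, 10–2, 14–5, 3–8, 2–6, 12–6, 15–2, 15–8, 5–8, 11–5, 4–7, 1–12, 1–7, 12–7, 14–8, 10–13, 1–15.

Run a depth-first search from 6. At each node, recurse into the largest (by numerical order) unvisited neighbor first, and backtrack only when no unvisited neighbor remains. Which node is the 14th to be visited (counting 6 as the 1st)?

Visit 6
6 → 12
12 → 13
13 → 15
15 → 8
8 → 14
14 → 11
11 → 9
9 → 10
10 → 5
10 → 2
2 → 7
7 → 4
7 → 3
7 → 1

Visit order: 6, 12, 13, 15, 8, 14, 11, 9, 10, 5, 2, 7, 4, 3, 1

3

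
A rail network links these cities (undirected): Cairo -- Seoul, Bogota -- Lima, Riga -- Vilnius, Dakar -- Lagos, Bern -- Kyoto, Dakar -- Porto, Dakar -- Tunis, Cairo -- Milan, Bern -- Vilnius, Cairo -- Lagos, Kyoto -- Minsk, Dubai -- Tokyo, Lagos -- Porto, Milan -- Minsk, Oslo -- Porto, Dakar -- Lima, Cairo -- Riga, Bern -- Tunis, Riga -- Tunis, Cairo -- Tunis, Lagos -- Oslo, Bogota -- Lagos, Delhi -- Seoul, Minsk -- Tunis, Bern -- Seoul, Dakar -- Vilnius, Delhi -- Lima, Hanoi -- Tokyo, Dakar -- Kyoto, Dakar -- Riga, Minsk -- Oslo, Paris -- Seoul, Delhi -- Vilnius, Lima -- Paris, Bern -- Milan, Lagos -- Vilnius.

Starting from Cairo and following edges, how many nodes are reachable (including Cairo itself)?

17

BFS from Cairo visits: Cairo, Lagos, Milan, Riga, Seoul, Tunis, Bogota, Dakar, Oslo, Porto, Vilnius, Bern, Minsk, Delhi, Paris, Lima, Kyoto
Reachable nodes: 17 of 20 total.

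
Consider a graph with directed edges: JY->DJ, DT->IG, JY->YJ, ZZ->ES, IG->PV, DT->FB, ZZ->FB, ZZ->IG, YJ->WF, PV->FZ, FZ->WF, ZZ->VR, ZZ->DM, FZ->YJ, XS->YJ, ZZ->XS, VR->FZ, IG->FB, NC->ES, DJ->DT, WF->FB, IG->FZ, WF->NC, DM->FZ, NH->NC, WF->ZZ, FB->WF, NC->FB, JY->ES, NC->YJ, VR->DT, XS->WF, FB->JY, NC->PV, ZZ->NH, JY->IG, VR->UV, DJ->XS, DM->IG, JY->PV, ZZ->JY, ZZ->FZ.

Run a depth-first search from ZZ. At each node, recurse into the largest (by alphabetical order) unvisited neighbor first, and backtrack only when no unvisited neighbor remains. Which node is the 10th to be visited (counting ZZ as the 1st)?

IG

Visit ZZ
ZZ → XS
XS → YJ
YJ → WF
WF → NC
NC → PV
PV → FZ
NC → FB
FB → JY
JY → IG
JY → ES
JY → DJ
DJ → DT
ZZ → VR
VR → UV
ZZ → NH
ZZ → DM

Visit order: ZZ, XS, YJ, WF, NC, PV, FZ, FB, JY, IG, ES, DJ, DT, VR, UV, NH, DM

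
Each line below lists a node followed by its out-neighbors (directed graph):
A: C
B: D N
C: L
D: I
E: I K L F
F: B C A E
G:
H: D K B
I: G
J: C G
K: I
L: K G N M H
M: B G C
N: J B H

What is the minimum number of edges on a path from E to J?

3

Level 0: E
Level 1: F, I, K, L
Level 2: A, B, C, G, H, M, N
Level 3: D, J
J first appears at level 3.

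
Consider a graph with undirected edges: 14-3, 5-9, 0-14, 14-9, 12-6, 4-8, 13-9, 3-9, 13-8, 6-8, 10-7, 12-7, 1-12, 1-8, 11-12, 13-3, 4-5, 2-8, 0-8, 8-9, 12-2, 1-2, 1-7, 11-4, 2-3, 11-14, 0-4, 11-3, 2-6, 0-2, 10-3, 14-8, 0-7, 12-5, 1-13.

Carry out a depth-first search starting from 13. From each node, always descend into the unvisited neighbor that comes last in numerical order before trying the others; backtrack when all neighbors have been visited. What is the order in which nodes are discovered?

13 9 14 11 12 7 10 3 2 8 6 4 5 0 1

Visit 13
13 → 9
9 → 14
14 → 11
11 → 12
12 → 7
7 → 10
10 → 3
3 → 2
2 → 8
8 → 6
8 → 4
4 → 5
4 → 0
8 → 1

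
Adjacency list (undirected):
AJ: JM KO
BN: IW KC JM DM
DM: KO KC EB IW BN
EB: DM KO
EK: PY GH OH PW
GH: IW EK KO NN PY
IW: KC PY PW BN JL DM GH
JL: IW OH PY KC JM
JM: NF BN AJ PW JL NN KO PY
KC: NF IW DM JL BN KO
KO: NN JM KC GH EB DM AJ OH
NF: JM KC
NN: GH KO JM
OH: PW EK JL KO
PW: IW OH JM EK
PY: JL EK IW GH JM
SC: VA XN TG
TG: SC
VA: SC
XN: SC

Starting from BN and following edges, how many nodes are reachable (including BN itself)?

BFS from BN visits: BN, DM, IW, JM, KC, EB, KO, GH, JL, PW, PY, AJ, NF, NN, OH, EK
Reachable nodes: 16 of 20 total.

16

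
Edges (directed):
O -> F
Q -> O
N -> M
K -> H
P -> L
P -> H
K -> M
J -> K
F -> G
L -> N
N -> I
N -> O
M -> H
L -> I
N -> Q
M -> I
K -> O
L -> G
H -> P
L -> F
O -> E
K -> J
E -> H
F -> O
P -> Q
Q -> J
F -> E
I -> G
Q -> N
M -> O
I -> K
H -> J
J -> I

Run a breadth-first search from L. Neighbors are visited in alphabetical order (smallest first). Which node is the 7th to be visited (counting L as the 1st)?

O

Visit L; enqueue F, G, I, N → queue [F, G, I, N]
Visit F; enqueue E, O → queue [G, I, N, E, O]
Visit G → queue [I, N, E, O]
Visit I; enqueue K → queue [N, E, O, K]
Visit N; enqueue M, Q → queue [E, O, K, M, Q]
Visit E; enqueue H → queue [O, K, M, Q, H]
Visit O → queue [K, M, Q, H]
Visit K; enqueue J → queue [M, Q, H, J]
Visit M → queue [Q, H, J]
Visit Q → queue [H, J]
Visit H; enqueue P → queue [J, P]
Visit J → queue [P]
Visit P → queue []

Visit order: L, F, G, I, N, E, O, K, M, Q, H, J, P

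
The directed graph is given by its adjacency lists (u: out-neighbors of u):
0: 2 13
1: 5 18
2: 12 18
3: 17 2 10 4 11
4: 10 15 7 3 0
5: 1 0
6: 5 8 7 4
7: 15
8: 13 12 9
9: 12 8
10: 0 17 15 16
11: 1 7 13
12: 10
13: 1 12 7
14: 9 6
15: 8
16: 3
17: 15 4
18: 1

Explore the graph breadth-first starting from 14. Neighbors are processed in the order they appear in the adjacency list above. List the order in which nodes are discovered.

14 -> 9 -> 6 -> 12 -> 8 -> 5 -> 7 -> 4 -> 10 -> 13 -> 1 -> 0 -> 15 -> 3 -> 17 -> 16 -> 18 -> 2 -> 11

Visit 14; enqueue 9, 6 → queue [9, 6]
Visit 9; enqueue 12, 8 → queue [6, 12, 8]
Visit 6; enqueue 5, 7, 4 → queue [12, 8, 5, 7, 4]
Visit 12; enqueue 10 → queue [8, 5, 7, 4, 10]
Visit 8; enqueue 13 → queue [5, 7, 4, 10, 13]
Visit 5; enqueue 1, 0 → queue [7, 4, 10, 13, 1, 0]
Visit 7; enqueue 15 → queue [4, 10, 13, 1, 0, 15]
Visit 4; enqueue 3 → queue [10, 13, 1, 0, 15, 3]
Visit 10; enqueue 17, 16 → queue [13, 1, 0, 15, 3, 17, 16]
Visit 13 → queue [1, 0, 15, 3, 17, 16]
Visit 1; enqueue 18 → queue [0, 15, 3, 17, 16, 18]
Visit 0; enqueue 2 → queue [15, 3, 17, 16, 18, 2]
Visit 15 → queue [3, 17, 16, 18, 2]
Visit 3; enqueue 11 → queue [17, 16, 18, 2, 11]
Visit 17 → queue [16, 18, 2, 11]
Visit 16 → queue [18, 2, 11]
Visit 18 → queue [2, 11]
Visit 2 → queue [11]
Visit 11 → queue []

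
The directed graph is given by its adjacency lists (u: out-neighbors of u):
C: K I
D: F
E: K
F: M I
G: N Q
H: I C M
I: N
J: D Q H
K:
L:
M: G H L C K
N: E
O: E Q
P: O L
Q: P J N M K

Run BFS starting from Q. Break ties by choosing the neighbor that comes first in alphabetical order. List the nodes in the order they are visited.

Visit Q; enqueue J, K, M, N, P → queue [J, K, M, N, P]
Visit J; enqueue D, H → queue [K, M, N, P, D, H]
Visit K → queue [M, N, P, D, H]
Visit M; enqueue C, G, L → queue [N, P, D, H, C, G, L]
Visit N; enqueue E → queue [P, D, H, C, G, L, E]
Visit P; enqueue O → queue [D, H, C, G, L, E, O]
Visit D; enqueue F → queue [H, C, G, L, E, O, F]
Visit H; enqueue I → queue [C, G, L, E, O, F, I]
Visit C → queue [G, L, E, O, F, I]
Visit G → queue [L, E, O, F, I]
Visit L → queue [E, O, F, I]
Visit E → queue [O, F, I]
Visit O → queue [F, I]
Visit F → queue [I]
Visit I → queue []

Q, J, K, M, N, P, D, H, C, G, L, E, O, F, I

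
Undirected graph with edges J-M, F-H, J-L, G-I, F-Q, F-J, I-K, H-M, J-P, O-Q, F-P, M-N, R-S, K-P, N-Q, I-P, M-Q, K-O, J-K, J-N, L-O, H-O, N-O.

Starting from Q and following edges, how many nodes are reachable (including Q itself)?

12

BFS from Q visits: Q, O, N, M, F, L, K, H, J, P, I, G
Reachable nodes: 12 of 14 total.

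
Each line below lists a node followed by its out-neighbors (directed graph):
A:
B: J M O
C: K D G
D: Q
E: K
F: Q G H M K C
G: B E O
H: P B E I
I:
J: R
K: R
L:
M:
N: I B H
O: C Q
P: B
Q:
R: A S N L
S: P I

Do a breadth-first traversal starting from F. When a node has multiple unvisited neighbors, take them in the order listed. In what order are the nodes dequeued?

Visit F; enqueue Q, G, H, M, K, C → queue [Q, G, H, M, K, C]
Visit Q → queue [G, H, M, K, C]
Visit G; enqueue B, E, O → queue [H, M, K, C, B, E, O]
Visit H; enqueue P, I → queue [M, K, C, B, E, O, P, I]
Visit M → queue [K, C, B, E, O, P, I]
Visit K; enqueue R → queue [C, B, E, O, P, I, R]
Visit C; enqueue D → queue [B, E, O, P, I, R, D]
Visit B; enqueue J → queue [E, O, P, I, R, D, J]
Visit E → queue [O, P, I, R, D, J]
Visit O → queue [P, I, R, D, J]
Visit P → queue [I, R, D, J]
Visit I → queue [R, D, J]
Visit R; enqueue A, S, N, L → queue [D, J, A, S, N, L]
Visit D → queue [J, A, S, N, L]
Visit J → queue [A, S, N, L]
Visit A → queue [S, N, L]
Visit S → queue [N, L]
Visit N → queue [L]
Visit L → queue []

F, Q, G, H, M, K, C, B, E, O, P, I, R, D, J, A, S, N, L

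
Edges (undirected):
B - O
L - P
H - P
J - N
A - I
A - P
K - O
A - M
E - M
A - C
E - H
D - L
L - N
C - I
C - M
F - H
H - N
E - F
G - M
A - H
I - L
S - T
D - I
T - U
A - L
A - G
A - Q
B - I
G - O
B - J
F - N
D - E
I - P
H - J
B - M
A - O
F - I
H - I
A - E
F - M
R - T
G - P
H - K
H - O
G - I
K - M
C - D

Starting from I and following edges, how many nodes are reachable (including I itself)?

BFS from I visits: I, A, B, C, D, F, G, H, L, P, E, M, O, Q, J, N, K
Reachable nodes: 17 of 21 total.

17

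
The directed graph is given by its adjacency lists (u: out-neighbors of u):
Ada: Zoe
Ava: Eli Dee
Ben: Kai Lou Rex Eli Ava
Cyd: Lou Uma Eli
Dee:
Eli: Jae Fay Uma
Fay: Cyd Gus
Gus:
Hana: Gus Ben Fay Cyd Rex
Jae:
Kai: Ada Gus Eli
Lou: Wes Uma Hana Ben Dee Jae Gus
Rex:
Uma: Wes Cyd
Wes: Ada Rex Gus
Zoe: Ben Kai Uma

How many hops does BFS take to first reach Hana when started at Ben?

2

Level 0: Ben
Level 1: Ava, Eli, Kai, Lou, Rex
Level 2: Ada, Dee, Fay, Gus, Hana, Jae, Uma, Wes
Level 3: Cyd, Zoe
Hana first appears at level 2.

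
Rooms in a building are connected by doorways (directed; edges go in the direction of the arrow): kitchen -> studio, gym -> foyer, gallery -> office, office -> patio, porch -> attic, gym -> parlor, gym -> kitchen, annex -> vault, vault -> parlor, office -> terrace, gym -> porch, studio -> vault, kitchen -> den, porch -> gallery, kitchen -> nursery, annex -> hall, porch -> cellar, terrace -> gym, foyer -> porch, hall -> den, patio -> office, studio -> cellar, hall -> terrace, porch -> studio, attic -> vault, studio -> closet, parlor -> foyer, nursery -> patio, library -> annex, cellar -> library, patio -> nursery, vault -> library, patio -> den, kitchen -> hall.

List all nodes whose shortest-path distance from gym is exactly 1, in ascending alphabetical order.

Level 0: gym
Level 1: foyer, kitchen, parlor, porch
Level 2: attic, cellar, den, gallery, hall, nursery, studio
Level 3: closet, library, office, patio, terrace, vault
Level 4: annex

foyer, kitchen, parlor, porch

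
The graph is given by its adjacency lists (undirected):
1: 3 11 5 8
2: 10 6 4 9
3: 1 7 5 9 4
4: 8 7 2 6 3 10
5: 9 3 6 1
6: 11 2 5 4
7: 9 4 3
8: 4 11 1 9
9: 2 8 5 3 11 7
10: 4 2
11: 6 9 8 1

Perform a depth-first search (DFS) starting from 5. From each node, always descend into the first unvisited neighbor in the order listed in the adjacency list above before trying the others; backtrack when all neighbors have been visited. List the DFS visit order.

5 → 9 → 2 → 10 → 4 → 8 → 11 → 6 → 1 → 3 → 7

Visit 5
5 → 9
9 → 2
2 → 10
10 → 4
4 → 8
8 → 11
11 → 6
11 → 1
1 → 3
3 → 7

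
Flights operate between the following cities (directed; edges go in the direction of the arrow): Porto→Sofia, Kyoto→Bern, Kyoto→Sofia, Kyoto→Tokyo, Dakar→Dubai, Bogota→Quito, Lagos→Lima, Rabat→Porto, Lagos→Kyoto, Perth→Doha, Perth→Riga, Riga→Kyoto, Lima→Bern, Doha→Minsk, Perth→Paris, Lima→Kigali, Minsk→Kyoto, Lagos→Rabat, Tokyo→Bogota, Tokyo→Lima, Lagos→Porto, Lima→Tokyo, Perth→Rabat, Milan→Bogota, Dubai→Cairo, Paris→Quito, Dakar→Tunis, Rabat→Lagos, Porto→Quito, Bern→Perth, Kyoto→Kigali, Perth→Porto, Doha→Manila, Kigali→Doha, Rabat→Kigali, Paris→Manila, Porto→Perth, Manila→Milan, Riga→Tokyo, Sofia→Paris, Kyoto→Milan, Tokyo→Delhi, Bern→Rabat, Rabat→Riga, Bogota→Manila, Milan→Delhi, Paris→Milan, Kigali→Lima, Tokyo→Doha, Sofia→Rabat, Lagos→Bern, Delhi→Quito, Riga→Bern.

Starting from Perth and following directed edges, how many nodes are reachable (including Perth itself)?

19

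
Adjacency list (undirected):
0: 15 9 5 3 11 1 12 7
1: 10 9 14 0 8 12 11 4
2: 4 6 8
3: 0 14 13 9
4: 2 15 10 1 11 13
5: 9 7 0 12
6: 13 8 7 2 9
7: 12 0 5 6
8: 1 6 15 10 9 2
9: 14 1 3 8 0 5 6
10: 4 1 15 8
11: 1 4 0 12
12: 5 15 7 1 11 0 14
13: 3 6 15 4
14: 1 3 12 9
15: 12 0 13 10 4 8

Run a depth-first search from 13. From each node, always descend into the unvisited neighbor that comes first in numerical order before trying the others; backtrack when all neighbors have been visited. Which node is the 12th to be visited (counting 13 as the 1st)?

10

Visit 13
13 → 3
3 → 0
0 → 1
1 → 4
4 → 2
2 → 6
6 → 7
7 → 5
5 → 9
9 → 8
8 → 10
10 → 15
15 → 12
12 → 11
12 → 14

Visit order: 13, 3, 0, 1, 4, 2, 6, 7, 5, 9, 8, 10, 15, 12, 11, 14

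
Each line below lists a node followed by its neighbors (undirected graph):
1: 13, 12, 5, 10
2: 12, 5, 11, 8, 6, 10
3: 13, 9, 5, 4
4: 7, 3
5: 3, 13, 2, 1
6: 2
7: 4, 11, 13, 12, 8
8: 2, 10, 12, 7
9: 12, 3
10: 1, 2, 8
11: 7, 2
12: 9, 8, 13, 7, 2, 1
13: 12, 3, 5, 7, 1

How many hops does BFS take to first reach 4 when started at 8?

2

Level 0: 8
Level 1: 2, 7, 10, 12
Level 2: 1, 4, 5, 6, 9, 11, 13
Level 3: 3
4 first appears at level 2.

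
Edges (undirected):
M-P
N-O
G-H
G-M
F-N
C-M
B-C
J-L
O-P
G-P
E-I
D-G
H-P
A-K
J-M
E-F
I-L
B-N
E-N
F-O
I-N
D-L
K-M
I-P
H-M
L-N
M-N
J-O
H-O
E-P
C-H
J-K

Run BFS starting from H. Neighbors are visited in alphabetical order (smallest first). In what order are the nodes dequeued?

H C G M O P B D J K N F E I L A

Visit H; enqueue C, G, M, O, P → queue [C, G, M, O, P]
Visit C; enqueue B → queue [G, M, O, P, B]
Visit G; enqueue D → queue [M, O, P, B, D]
Visit M; enqueue J, K, N → queue [O, P, B, D, J, K, N]
Visit O; enqueue F → queue [P, B, D, J, K, N, F]
Visit P; enqueue E, I → queue [B, D, J, K, N, F, E, I]
Visit B → queue [D, J, K, N, F, E, I]
Visit D; enqueue L → queue [J, K, N, F, E, I, L]
Visit J → queue [K, N, F, E, I, L]
Visit K; enqueue A → queue [N, F, E, I, L, A]
Visit N → queue [F, E, I, L, A]
Visit F → queue [E, I, L, A]
Visit E → queue [I, L, A]
Visit I → queue [L, A]
Visit L → queue [A]
Visit A → queue []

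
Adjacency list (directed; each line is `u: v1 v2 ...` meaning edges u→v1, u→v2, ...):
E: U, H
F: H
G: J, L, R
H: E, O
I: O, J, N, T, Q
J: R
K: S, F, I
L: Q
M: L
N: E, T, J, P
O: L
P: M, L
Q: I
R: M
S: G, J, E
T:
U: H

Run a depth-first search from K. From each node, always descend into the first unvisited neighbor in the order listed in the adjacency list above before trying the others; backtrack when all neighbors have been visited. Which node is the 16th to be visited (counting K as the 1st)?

P

Visit K
K → S
S → G
G → J
J → R
R → M
M → L
L → Q
Q → I
I → O
I → N
N → E
E → U
U → H
N → T
N → P
K → F

Visit order: K, S, G, J, R, M, L, Q, I, O, N, E, U, H, T, P, F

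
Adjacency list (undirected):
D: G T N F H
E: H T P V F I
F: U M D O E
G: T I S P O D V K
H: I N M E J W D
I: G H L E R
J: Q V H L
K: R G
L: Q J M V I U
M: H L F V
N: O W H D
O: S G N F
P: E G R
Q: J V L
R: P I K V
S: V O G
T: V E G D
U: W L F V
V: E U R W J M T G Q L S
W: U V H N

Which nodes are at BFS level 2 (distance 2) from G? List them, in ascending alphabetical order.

E, F, H, J, L, M, N, Q, R, U, W

Level 0: G
Level 1: D, I, K, O, P, S, T, V
Level 2: E, F, H, J, L, M, N, Q, R, U, W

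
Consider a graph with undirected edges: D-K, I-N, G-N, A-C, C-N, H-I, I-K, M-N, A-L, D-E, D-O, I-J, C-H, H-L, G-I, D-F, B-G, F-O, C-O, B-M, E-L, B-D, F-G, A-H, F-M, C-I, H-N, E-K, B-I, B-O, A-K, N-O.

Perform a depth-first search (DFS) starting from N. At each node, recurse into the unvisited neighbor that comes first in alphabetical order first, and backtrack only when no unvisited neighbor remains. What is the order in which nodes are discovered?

N, C, A, H, I, B, D, E, K, L, F, G, M, O, J

Visit N
N → C
C → A
A → H
H → I
I → B
B → D
D → E
E → K
E → L
D → F
F → G
F → M
F → O
I → J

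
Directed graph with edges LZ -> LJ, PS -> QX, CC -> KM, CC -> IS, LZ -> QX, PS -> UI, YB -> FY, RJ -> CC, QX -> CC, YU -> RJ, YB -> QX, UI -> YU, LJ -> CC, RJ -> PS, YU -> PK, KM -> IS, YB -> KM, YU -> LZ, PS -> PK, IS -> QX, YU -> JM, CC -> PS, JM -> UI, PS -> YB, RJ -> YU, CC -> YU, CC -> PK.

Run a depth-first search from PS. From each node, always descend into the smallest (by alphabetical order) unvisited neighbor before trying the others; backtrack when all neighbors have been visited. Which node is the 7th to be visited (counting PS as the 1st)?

YU

Visit PS
PS → PK
PS → QX
QX → CC
CC → IS
CC → KM
CC → YU
YU → JM
JM → UI
YU → LZ
LZ → LJ
YU → RJ
PS → YB
YB → FY

Visit order: PS, PK, QX, CC, IS, KM, YU, JM, UI, LZ, LJ, RJ, YB, FY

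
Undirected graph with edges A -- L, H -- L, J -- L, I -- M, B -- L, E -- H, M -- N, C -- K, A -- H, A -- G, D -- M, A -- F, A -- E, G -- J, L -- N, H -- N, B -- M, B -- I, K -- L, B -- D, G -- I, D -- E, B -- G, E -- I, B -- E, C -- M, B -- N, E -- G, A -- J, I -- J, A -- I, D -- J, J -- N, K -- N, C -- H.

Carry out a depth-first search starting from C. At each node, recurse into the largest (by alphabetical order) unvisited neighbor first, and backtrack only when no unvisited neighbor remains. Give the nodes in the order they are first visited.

Visit C
C → M
M → N
N → L
L → K
L → J
J → I
I → G
G → E
E → H
H → A
A → F
E → D
D → B

C → M → N → L → K → J → I → G → E → H → A → F → D → B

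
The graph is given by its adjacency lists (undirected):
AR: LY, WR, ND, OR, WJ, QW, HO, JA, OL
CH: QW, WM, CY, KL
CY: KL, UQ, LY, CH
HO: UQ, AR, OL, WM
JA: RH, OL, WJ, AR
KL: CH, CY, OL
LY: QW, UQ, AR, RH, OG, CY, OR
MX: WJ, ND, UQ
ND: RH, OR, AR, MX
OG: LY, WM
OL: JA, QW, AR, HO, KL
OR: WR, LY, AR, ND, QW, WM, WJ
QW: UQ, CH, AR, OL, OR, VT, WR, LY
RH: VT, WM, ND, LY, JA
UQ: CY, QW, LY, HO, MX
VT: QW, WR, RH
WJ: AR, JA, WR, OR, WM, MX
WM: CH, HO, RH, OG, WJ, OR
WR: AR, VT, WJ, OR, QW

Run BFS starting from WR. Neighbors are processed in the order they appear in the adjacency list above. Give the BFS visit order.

WR AR VT WJ OR QW LY ND HO JA OL RH WM MX UQ CH OG CY KL

Visit WR; enqueue AR, VT, WJ, OR, QW → queue [AR, VT, WJ, OR, QW]
Visit AR; enqueue LY, ND, HO, JA, OL → queue [VT, WJ, OR, QW, LY, ND, HO, JA, OL]
Visit VT; enqueue RH → queue [WJ, OR, QW, LY, ND, HO, JA, OL, RH]
Visit WJ; enqueue WM, MX → queue [OR, QW, LY, ND, HO, JA, OL, RH, WM, MX]
Visit OR → queue [QW, LY, ND, HO, JA, OL, RH, WM, MX]
Visit QW; enqueue UQ, CH → queue [LY, ND, HO, JA, OL, RH, WM, MX, UQ, CH]
Visit LY; enqueue OG, CY → queue [ND, HO, JA, OL, RH, WM, MX, UQ, CH, OG, CY]
Visit ND → queue [HO, JA, OL, RH, WM, MX, UQ, CH, OG, CY]
Visit HO → queue [JA, OL, RH, WM, MX, UQ, CH, OG, CY]
Visit JA → queue [OL, RH, WM, MX, UQ, CH, OG, CY]
Visit OL; enqueue KL → queue [RH, WM, MX, UQ, CH, OG, CY, KL]
Visit RH → queue [WM, MX, UQ, CH, OG, CY, KL]
Visit WM → queue [MX, UQ, CH, OG, CY, KL]
Visit MX → queue [UQ, CH, OG, CY, KL]
Visit UQ → queue [CH, OG, CY, KL]
Visit CH → queue [OG, CY, KL]
Visit OG → queue [CY, KL]
Visit CY → queue [KL]
Visit KL → queue []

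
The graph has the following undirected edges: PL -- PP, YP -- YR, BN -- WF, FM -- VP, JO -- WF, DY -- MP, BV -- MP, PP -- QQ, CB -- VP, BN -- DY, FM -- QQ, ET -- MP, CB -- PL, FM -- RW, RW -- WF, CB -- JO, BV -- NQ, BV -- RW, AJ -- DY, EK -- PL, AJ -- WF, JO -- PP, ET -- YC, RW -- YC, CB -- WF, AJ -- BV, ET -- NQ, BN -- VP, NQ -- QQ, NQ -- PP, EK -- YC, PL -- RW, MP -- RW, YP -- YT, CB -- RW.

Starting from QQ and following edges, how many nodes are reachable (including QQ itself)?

BFS from QQ visits: QQ, PP, NQ, FM, PL, JO, ET, BV, VP, RW, EK, CB, WF, YC, MP, AJ, BN, DY
Reachable nodes: 18 of 21 total.

18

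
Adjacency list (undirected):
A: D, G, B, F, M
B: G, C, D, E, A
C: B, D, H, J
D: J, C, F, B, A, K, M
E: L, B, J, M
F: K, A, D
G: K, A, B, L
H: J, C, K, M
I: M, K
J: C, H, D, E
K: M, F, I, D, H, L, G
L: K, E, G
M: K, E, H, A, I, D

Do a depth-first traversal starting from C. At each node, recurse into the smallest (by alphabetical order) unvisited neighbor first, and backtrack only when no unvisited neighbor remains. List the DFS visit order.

C B A D F K G L E J H M I

Visit C
C → B
B → A
A → D
D → F
F → K
K → G
G → L
L → E
E → J
J → H
H → M
M → I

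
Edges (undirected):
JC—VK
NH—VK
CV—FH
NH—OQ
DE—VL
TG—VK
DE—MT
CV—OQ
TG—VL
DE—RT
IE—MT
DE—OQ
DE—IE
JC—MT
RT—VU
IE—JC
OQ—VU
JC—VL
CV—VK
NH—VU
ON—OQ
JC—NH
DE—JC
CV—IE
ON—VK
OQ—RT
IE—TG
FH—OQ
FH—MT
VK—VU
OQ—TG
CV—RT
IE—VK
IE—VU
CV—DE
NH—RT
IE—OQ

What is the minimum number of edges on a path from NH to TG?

Level 0: NH
Level 1: JC, OQ, RT, VK, VU
Level 2: CV, DE, FH, IE, MT, ON, TG, VL
TG first appears at level 2.

2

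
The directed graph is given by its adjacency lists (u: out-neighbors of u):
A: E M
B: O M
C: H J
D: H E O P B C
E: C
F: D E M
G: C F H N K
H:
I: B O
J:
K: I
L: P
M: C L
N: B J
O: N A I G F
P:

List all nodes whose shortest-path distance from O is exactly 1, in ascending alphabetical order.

Level 0: O
Level 1: A, F, G, I, N
Level 2: B, C, D, E, H, J, K, M
Level 3: L, P

A, F, G, I, N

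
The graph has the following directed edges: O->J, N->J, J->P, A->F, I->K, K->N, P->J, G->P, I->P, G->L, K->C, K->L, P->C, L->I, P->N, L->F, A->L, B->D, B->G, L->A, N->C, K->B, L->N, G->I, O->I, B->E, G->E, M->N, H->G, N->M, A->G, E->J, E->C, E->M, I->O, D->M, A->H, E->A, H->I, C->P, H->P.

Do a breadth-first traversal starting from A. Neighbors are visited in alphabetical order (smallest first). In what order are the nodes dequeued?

A -> F -> G -> H -> L -> E -> I -> P -> N -> C -> J -> M -> K -> O -> B -> D

Visit A; enqueue F, G, H, L → queue [F, G, H, L]
Visit F → queue [G, H, L]
Visit G; enqueue E, I, P → queue [H, L, E, I, P]
Visit H → queue [L, E, I, P]
Visit L; enqueue N → queue [E, I, P, N]
Visit E; enqueue C, J, M → queue [I, P, N, C, J, M]
Visit I; enqueue K, O → queue [P, N, C, J, M, K, O]
Visit P → queue [N, C, J, M, K, O]
Visit N → queue [C, J, M, K, O]
Visit C → queue [J, M, K, O]
Visit J → queue [M, K, O]
Visit M → queue [K, O]
Visit K; enqueue B → queue [O, B]
Visit O → queue [B]
Visit B; enqueue D → queue [D]
Visit D → queue []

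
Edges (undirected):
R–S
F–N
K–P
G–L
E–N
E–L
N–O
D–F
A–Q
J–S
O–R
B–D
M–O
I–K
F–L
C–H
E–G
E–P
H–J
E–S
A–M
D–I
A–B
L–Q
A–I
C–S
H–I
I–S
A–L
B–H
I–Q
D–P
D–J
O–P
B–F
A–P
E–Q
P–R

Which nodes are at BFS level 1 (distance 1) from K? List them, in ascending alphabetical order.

I, P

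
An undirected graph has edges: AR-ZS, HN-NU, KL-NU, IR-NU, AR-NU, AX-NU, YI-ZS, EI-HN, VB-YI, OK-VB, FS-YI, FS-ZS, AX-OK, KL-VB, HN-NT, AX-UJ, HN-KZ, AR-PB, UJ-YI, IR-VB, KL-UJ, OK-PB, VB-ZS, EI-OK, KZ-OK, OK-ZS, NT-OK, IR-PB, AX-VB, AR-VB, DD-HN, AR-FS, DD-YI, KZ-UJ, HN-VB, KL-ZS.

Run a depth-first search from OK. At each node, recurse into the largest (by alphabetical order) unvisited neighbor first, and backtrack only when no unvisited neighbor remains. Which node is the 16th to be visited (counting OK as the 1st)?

Visit OK
OK → ZS
ZS → YI
YI → VB
VB → KL
KL → UJ
UJ → KZ
KZ → HN
HN → NU
NU → IR
IR → PB
PB → AR
AR → FS
NU → AX
HN → NT
HN → EI
HN → DD

Visit order: OK, ZS, YI, VB, KL, UJ, KZ, HN, NU, IR, PB, AR, FS, AX, NT, EI, DD

EI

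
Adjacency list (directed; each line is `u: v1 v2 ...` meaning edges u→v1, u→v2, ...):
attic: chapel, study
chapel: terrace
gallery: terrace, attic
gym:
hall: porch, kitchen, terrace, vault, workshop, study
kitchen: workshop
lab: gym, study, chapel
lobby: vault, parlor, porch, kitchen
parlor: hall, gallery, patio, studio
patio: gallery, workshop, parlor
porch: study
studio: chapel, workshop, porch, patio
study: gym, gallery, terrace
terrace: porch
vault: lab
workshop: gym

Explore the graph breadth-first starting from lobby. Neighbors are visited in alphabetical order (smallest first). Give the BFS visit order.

lobby -> kitchen -> parlor -> porch -> vault -> workshop -> gallery -> hall -> patio -> studio -> study -> lab -> gym -> attic -> terrace -> chapel

Visit lobby; enqueue kitchen, parlor, porch, vault → queue [kitchen, parlor, porch, vault]
Visit kitchen; enqueue workshop → queue [parlor, porch, vault, workshop]
Visit parlor; enqueue gallery, hall, patio, studio → queue [porch, vault, workshop, gallery, hall, patio, studio]
Visit porch; enqueue study → queue [vault, workshop, gallery, hall, patio, studio, study]
Visit vault; enqueue lab → queue [workshop, gallery, hall, patio, studio, study, lab]
Visit workshop; enqueue gym → queue [gallery, hall, patio, studio, study, lab, gym]
Visit gallery; enqueue attic, terrace → queue [hall, patio, studio, study, lab, gym, attic, terrace]
Visit hall → queue [patio, studio, study, lab, gym, attic, terrace]
Visit patio → queue [studio, study, lab, gym, attic, terrace]
Visit studio; enqueue chapel → queue [study, lab, gym, attic, terrace, chapel]
Visit study → queue [lab, gym, attic, terrace, chapel]
Visit lab → queue [gym, attic, terrace, chapel]
Visit gym → queue [attic, terrace, chapel]
Visit attic → queue [terrace, chapel]
Visit terrace → queue [chapel]
Visit chapel → queue []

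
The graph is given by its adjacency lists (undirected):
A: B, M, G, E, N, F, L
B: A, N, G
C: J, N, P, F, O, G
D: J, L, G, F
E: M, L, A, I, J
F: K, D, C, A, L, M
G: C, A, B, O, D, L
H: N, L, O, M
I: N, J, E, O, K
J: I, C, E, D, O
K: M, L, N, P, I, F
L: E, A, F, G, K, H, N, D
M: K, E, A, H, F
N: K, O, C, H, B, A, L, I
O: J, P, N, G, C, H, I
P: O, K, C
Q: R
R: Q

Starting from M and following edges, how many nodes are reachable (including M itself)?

BFS from M visits: M, K, H, F, E, A, P, N, L, I, O, D, C, J, G, B
Reachable nodes: 16 of 18 total.

16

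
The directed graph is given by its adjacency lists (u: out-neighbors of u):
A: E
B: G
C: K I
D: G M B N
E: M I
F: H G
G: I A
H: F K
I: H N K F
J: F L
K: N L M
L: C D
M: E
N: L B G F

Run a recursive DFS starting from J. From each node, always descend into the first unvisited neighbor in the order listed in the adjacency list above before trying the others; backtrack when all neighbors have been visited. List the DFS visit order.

J → F → H → K → N → L → C → I → D → G → A → E → M → B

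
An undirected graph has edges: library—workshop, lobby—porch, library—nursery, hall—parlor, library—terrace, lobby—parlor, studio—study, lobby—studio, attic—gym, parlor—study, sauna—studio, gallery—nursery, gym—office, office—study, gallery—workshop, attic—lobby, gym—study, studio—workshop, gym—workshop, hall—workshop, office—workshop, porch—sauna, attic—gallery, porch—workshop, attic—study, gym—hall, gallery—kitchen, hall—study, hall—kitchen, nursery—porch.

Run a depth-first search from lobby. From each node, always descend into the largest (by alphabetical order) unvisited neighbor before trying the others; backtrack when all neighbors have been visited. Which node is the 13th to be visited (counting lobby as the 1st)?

parlor

Visit lobby
lobby → studio
studio → workshop
workshop → porch
porch → sauna
porch → nursery
nursery → library
library → terrace
nursery → gallery
gallery → kitchen
kitchen → hall
hall → study
study → parlor
study → office
office → gym
gym → attic

Visit order: lobby, studio, workshop, porch, sauna, nursery, library, terrace, gallery, kitchen, hall, study, parlor, office, gym, attic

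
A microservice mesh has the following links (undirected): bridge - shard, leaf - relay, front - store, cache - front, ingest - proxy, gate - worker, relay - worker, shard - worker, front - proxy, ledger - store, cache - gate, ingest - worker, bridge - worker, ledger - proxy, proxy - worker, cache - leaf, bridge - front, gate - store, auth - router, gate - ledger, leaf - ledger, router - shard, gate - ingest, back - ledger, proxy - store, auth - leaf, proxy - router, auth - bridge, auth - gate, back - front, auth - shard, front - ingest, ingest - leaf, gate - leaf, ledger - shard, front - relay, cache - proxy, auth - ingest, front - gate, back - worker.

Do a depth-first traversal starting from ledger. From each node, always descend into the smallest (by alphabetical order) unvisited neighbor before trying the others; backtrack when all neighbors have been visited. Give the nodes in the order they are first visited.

Visit ledger
ledger → back
back → front
front → bridge
bridge → auth
auth → gate
gate → cache
cache → leaf
leaf → ingest
ingest → proxy
proxy → router
router → shard
shard → worker
worker → relay
proxy → store

ledger back front bridge auth gate cache leaf ingest proxy router shard worker relay store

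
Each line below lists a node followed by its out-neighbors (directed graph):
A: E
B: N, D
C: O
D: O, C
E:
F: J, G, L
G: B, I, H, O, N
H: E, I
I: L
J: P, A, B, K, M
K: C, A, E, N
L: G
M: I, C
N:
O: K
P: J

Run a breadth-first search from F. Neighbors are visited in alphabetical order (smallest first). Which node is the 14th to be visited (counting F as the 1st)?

D

Visit F; enqueue G, J, L → queue [G, J, L]
Visit G; enqueue B, H, I, N, O → queue [J, L, B, H, I, N, O]
Visit J; enqueue A, K, M, P → queue [L, B, H, I, N, O, A, K, M, P]
Visit L → queue [B, H, I, N, O, A, K, M, P]
Visit B; enqueue D → queue [H, I, N, O, A, K, M, P, D]
Visit H; enqueue E → queue [I, N, O, A, K, M, P, D, E]
Visit I → queue [N, O, A, K, M, P, D, E]
Visit N → queue [O, A, K, M, P, D, E]
Visit O → queue [A, K, M, P, D, E]
Visit A → queue [K, M, P, D, E]
Visit K; enqueue C → queue [M, P, D, E, C]
Visit M → queue [P, D, E, C]
Visit P → queue [D, E, C]
Visit D → queue [E, C]
Visit E → queue [C]
Visit C → queue []

Visit order: F, G, J, L, B, H, I, N, O, A, K, M, P, D, E, C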